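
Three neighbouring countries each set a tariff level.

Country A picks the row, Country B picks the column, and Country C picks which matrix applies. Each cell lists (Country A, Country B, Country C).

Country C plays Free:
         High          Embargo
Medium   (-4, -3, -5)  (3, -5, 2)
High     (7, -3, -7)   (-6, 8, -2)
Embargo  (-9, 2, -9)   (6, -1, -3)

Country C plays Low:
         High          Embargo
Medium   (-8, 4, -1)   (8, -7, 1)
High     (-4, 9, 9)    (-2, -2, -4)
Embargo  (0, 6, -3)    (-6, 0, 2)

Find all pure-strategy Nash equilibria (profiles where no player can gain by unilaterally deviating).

Country A against (High, Free): payoffs -4, 7, -9 → best response High.
Country A against (High, Low): payoffs -8, -4, 0 → best response Embargo.
Country A against (Embargo, Free): payoffs 3, -6, 6 → best response Embargo.
Country A against (Embargo, Low): payoffs 8, -2, -6 → best response Medium.
Country B against (Medium, Free): payoffs -3, -5 → best response High.
Country B against (Medium, Low): payoffs 4, -7 → best response High.
Country B against (High, Free): payoffs -3, 8 → best response Embargo.
Country B against (High, Low): payoffs 9, -2 → best response High.
Country B against (Embargo, Free): payoffs 2, -1 → best response High.
Country B against (Embargo, Low): payoffs 6, 0 → best response High.
Country C against (Medium, High): payoffs -5, -1 → best response Low.
Country C against (Medium, Embargo): payoffs 2, 1 → best response Free.
Country C against (High, High): payoffs -7, 9 → best response Low.
Country C against (High, Embargo): payoffs -2, -4 → best response Free.
Country C against (Embargo, High): payoffs -9, -3 → best response Low.
Country C against (Embargo, Embargo): payoffs -3, 2 → best response Low.
Mutual best responses: (Embargo, High, Low).

Pure NE: (Embargo, High, Low)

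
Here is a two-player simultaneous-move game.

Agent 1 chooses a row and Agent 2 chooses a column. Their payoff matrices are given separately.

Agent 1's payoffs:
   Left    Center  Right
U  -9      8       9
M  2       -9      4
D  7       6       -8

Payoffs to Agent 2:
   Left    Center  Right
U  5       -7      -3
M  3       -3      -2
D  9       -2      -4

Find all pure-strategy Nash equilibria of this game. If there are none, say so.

Pure NE: (D, Left)

Agent 1 against Left: payoffs -9, 2, 7 → best response D.
Agent 1 against Center: payoffs 8, -9, 6 → best response U.
Agent 1 against Right: payoffs 9, 4, -8 → best response U.
Agent 2 against U: payoffs 5, -7, -3 → best response Left.
Agent 2 against M: payoffs 3, -3, -2 → best response Left.
Agent 2 against D: payoffs 9, -2, -4 → best response Left.
Mutual best responses: (D, Left).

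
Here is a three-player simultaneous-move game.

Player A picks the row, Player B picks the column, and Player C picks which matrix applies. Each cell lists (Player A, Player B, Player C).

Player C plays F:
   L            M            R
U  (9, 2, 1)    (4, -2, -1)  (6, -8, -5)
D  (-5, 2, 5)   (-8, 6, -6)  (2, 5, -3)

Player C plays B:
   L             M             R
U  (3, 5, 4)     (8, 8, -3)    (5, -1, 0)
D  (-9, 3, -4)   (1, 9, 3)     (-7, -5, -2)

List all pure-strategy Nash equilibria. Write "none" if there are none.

Player A against (L, F): payoffs 9, -5 → best response U.
Player A against (L, B): payoffs 3, -9 → best response U.
Player A against (M, F): payoffs 4, -8 → best response U.
Player A against (M, B): payoffs 8, 1 → best response U.
Player A against (R, F): payoffs 6, 2 → best response U.
Player A against (R, B): payoffs 5, -7 → best response U.
Player B against (U, F): payoffs 2, -2, -8 → best response L.
Player B against (U, B): payoffs 5, 8, -1 → best response M.
Player B against (D, F): payoffs 2, 6, 5 → best response M.
Player B against (D, B): payoffs 3, 9, -5 → best response M.
Player C against (U, L): payoffs 1, 4 → best response B.
Player C against (U, M): payoffs -1, -3 → best response F.
Player C against (U, R): payoffs -5, 0 → best response B.
Player C against (D, L): payoffs 5, -4 → best response F.
Player C against (D, M): payoffs -6, 3 → best response B.
Player C against (D, R): payoffs -3, -2 → best response B.
No profile is a mutual best response for all players.

This game has no pure Nash equilibrium.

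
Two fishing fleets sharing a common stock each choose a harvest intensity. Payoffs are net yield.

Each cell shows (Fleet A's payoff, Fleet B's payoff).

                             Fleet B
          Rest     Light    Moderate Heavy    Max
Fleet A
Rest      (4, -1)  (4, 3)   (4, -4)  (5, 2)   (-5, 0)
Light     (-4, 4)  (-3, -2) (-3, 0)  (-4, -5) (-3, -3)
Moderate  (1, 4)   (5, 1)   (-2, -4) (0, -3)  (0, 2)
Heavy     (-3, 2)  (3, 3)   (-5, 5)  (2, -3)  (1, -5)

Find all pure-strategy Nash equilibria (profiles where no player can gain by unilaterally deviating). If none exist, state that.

Fleet A against Rest: payoffs 4, -4, 1, -3 → best response Rest.
Fleet A against Light: payoffs 4, -3, 5, 3 → best response Moderate.
Fleet A against Moderate: payoffs 4, -3, -2, -5 → best response Rest.
Fleet A against Heavy: payoffs 5, -4, 0, 2 → best response Rest.
Fleet A against Max: payoffs -5, -3, 0, 1 → best response Heavy.
Fleet B against Rest: payoffs -1, 3, -4, 2, 0 → best response Light.
Fleet B against Light: payoffs 4, -2, 0, -5, -3 → best response Rest.
Fleet B against Moderate: payoffs 4, 1, -4, -3, 2 → best response Rest.
Fleet B against Heavy: payoffs 2, 3, 5, -3, -5 → best response Moderate.
No profile is a mutual best response for all players.

This game has no pure Nash equilibrium.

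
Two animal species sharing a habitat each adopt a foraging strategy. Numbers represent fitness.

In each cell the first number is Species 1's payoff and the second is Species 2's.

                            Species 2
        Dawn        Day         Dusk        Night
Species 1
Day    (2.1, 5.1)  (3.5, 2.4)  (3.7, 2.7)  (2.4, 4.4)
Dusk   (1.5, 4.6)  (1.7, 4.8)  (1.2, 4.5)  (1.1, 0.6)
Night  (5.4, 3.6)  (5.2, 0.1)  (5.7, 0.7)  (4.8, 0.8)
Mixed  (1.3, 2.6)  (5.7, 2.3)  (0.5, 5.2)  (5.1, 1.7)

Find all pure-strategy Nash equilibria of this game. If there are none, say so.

Pure NE: (Night, Dawn)

For each strategy profile, look for a profitable unilateral deviation.
(Day, Dawn): Species 1 can switch to Night (2.1 → 5.4). Not NE.
(Day, Day): Species 1 can switch to Night (3.5 → 5.2). Not NE.
(Day, Dusk): Species 1 can switch to Night (3.7 → 5.7). Not NE.
(Day, Night): Species 1 can switch to Night (2.4 → 4.8). Not NE.
(Dusk, Dawn): Species 1 can switch to Day (1.5 → 2.1). Not NE.
(Dusk, Day): Species 1 can switch to Day (1.7 → 3.5). Not NE.
(Dusk, Dusk): Species 1 can switch to Day (1.2 → 3.7). Not NE.
(Dusk, Night): Species 1 can switch to Day (1.1 → 2.4). Not NE.
(Night, Dawn): Species 1 gets 5.4, best alternative 2.1; Species 2 gets 3.6, best alternative 0.8. No profitable deviation — NE.
(The remaining 7 profiles each have a profitable deviation by the same check.)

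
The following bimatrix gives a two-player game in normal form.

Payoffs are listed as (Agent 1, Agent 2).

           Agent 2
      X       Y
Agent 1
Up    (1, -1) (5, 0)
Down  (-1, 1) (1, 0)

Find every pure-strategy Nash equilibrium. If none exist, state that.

Agent 1 against X: payoffs 1, -1 → best response Up.
Agent 1 against Y: payoffs 5, 1 → best response Up.
Agent 2 against Up: payoffs -1, 0 → best response Y.
Agent 2 against Down: payoffs 1, 0 → best response X.
Mutual best responses: (Up, Y).

The unique pure-strategy Nash equilibrium is (Up, Y).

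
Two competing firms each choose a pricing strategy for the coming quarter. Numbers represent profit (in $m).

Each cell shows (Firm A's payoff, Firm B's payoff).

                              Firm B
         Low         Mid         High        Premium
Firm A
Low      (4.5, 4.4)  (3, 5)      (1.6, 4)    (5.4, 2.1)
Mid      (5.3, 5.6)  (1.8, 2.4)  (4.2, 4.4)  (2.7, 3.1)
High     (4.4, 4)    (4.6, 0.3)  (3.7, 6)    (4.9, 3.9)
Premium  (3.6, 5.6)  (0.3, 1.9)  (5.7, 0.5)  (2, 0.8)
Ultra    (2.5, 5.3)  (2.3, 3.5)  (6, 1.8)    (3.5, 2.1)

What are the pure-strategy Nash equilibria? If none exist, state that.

The unique pure-strategy Nash equilibrium is (Mid, Low).

Firm A against Low: payoffs 4.5, 5.3, 4.4, 3.6, 2.5 → best response Mid.
Firm A against Mid: payoffs 3, 1.8, 4.6, 0.3, 2.3 → best response High.
Firm A against High: payoffs 1.6, 4.2, 3.7, 5.7, 6 → best response Ultra.
Firm A against Premium: payoffs 5.4, 2.7, 4.9, 2, 3.5 → best response Low.
Firm B against Low: payoffs 4.4, 5, 4, 2.1 → best response Mid.
Firm B against Mid: payoffs 5.6, 2.4, 4.4, 3.1 → best response Low.
Firm B against High: payoffs 4, 0.3, 6, 3.9 → best response High.
Firm B against Premium: payoffs 5.6, 1.9, 0.5, 0.8 → best response Low.
Firm B against Ultra: payoffs 5.3, 3.5, 1.8, 2.1 → best response Low.
Mutual best responses: (Mid, Low).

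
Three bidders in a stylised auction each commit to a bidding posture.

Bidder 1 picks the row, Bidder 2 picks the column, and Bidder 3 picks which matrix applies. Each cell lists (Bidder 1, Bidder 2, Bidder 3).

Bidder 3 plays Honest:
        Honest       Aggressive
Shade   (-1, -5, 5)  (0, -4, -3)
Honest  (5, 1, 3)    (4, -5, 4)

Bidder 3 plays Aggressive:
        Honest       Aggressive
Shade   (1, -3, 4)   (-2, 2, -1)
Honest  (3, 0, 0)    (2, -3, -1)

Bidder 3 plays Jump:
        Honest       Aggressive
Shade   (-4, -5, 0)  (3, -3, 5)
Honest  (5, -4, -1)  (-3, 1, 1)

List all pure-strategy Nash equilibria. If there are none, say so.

The pure Nash equilibria are (Shade, Aggressive, Jump) and (Honest, Honest, Honest).

Bidder 1 against (Honest, Honest): payoffs -1, 5 → best response Honest.
Bidder 1 against (Honest, Aggressive): payoffs 1, 3 → best response Honest.
Bidder 1 against (Honest, Jump): payoffs -4, 5 → best response Honest.
Bidder 1 against (Aggressive, Honest): payoffs 0, 4 → best response Honest.
Bidder 1 against (Aggressive, Aggressive): payoffs -2, 2 → best response Honest.
Bidder 1 against (Aggressive, Jump): payoffs 3, -3 → best response Shade.
Bidder 2 against (Shade, Honest): payoffs -5, -4 → best response Aggressive.
Bidder 2 against (Shade, Aggressive): payoffs -3, 2 → best response Aggressive.
Bidder 2 against (Shade, Jump): payoffs -5, -3 → best response Aggressive.
Bidder 2 against (Honest, Honest): payoffs 1, -5 → best response Honest.
Bidder 2 against (Honest, Aggressive): payoffs 0, -3 → best response Honest.
Bidder 2 against (Honest, Jump): payoffs -4, 1 → best response Aggressive.
Bidder 3 against (Shade, Honest): payoffs 5, 4, 0 → best response Honest.
Bidder 3 against (Shade, Aggressive): payoffs -3, -1, 5 → best response Jump.
Bidder 3 against (Honest, Honest): payoffs 3, 0, -1 → best response Honest.
Bidder 3 against (Honest, Aggressive): payoffs 4, -1, 1 → best response Honest.
Mutual best responses: (Shade, Aggressive, Jump); (Honest, Honest, Honest).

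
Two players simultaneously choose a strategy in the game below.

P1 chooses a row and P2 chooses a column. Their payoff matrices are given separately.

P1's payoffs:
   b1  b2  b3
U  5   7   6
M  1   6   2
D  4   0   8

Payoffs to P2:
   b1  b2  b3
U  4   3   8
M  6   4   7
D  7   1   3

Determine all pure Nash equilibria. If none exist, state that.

There is no pure-strategy Nash equilibrium.

P1 against b1: payoffs 5, 1, 4 → best response U.
P1 against b2: payoffs 7, 6, 0 → best response U.
P1 against b3: payoffs 6, 2, 8 → best response D.
P2 against U: payoffs 4, 3, 8 → best response b3.
P2 against M: payoffs 6, 4, 7 → best response b3.
P2 against D: payoffs 7, 1, 3 → best response b1.
No profile is a mutual best response for all players.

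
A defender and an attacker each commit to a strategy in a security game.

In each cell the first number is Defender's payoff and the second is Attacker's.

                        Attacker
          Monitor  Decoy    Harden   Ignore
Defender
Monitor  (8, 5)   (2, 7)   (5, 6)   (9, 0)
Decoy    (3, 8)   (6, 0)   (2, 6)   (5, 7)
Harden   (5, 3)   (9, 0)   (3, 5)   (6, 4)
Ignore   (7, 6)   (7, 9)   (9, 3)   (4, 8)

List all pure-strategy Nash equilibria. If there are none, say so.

Mark each player's best response to every combination of opponents' strategies; a profile where every player is best-responding is a pure Nash equilibrium.
Defender against Monitor: payoffs 8, 3, 5, 7 → best response Monitor.
Defender against Decoy: payoffs 2, 6, 9, 7 → best response Harden.
Defender against Harden: payoffs 5, 2, 3, 9 → best response Ignore.
Defender against Ignore: payoffs 9, 5, 6, 4 → best response Monitor.
Attacker against Monitor: payoffs 5, 7, 6, 0 → best response Decoy.
Attacker against Decoy: payoffs 8, 0, 6, 7 → best response Monitor.
Attacker against Harden: payoffs 3, 0, 5, 4 → best response Harden.
Attacker against Ignore: payoffs 6, 9, 3, 8 → best response Decoy.
No profile is a mutual best response for all players.

This game has no pure Nash equilibrium.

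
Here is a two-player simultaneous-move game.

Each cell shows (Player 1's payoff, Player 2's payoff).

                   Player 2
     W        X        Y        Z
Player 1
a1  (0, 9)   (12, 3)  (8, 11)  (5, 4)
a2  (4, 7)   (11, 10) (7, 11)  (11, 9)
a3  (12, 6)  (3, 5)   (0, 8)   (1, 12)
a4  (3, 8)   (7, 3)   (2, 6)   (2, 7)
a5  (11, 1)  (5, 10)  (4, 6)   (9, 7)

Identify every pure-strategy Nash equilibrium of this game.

The unique pure-strategy Nash equilibrium is (a1, Y).

Player 1 against W: payoffs 0, 4, 12, 3, 11 → best response a3.
Player 1 against X: payoffs 12, 11, 3, 7, 5 → best response a1.
Player 1 against Y: payoffs 8, 7, 0, 2, 4 → best response a1.
Player 1 against Z: payoffs 5, 11, 1, 2, 9 → best response a2.
Player 2 against a1: payoffs 9, 3, 11, 4 → best response Y.
Player 2 against a2: payoffs 7, 10, 11, 9 → best response Y.
Player 2 against a3: payoffs 6, 5, 8, 12 → best response Z.
Player 2 against a4: payoffs 8, 3, 6, 7 → best response W.
Player 2 against a5: payoffs 1, 10, 6, 7 → best response X.
Mutual best responses: (a1, Y).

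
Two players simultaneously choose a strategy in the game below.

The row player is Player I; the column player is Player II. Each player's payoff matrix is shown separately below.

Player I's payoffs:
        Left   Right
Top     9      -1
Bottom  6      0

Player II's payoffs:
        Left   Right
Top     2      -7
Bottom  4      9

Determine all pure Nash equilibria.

Check each profile: it is a Nash equilibrium iff no player can strictly gain by switching unilaterally.
(Top, Left): Player I gets 9, best alternative 6; Player II gets 2, best alternative -7. No profitable deviation — NE.
(Top, Right): Player I can switch to Bottom (-1 → 0). Not NE.
(Bottom, Left): Player I can switch to Top (6 → 9). Not NE.
(Bottom, Right): Player I gets 0, best alternative -1; Player II gets 9, best alternative 4. No profitable deviation — NE.

Pure-strategy Nash equilibria: (Top, Left) and (Bottom, Right)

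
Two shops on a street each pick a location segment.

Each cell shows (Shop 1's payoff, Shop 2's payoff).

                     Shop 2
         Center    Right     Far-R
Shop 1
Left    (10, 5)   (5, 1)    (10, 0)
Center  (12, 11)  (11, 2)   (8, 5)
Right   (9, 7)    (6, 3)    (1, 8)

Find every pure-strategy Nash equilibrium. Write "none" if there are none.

Pure NE: (Center, Center)

Shop 1 against Center: payoffs 10, 12, 9 → best response Center.
Shop 1 against Right: payoffs 5, 11, 6 → best response Center.
Shop 1 against Far-R: payoffs 10, 8, 1 → best response Left.
Shop 2 against Left: payoffs 5, 1, 0 → best response Center.
Shop 2 against Center: payoffs 11, 2, 5 → best response Center.
Shop 2 against Right: payoffs 7, 3, 8 → best response Far-R.
Mutual best responses: (Center, Center).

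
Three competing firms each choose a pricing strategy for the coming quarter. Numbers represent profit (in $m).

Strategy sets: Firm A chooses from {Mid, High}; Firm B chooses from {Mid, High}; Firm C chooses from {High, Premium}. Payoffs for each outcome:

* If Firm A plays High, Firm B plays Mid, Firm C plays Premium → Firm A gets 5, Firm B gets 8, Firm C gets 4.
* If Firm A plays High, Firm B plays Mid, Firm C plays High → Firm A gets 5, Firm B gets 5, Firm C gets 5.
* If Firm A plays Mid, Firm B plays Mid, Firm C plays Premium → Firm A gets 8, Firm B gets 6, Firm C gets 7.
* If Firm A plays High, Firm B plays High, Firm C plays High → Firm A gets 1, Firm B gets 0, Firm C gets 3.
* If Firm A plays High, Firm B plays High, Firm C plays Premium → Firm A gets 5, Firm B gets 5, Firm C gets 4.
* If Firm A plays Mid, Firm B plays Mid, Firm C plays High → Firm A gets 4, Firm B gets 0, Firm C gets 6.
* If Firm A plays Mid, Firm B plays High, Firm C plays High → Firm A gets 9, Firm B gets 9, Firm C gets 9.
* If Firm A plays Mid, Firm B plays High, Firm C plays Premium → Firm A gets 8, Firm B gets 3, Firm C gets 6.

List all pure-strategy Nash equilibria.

The pure Nash equilibria are (Mid, Mid, Premium), (Mid, High, High), (High, Mid, High).

(Mid, Mid, High): Firm A can switch to High (4 → 5). Not NE.
(Mid, Mid, Premium): Firm A gets 8, best alternative 5; Firm B gets 6, best alternative 3; Firm C gets 7, best alternative 6. No profitable deviation — NE.
(Mid, High, High): Firm A gets 9, best alternative 1; Firm B gets 9, best alternative 0; Firm C gets 9, best alternative 6. No profitable deviation — NE.
(Mid, High, Premium): Firm B can switch to Mid (3 → 6). Not NE.
(High, Mid, High): Firm A gets 5, best alternative 4; Firm B gets 5, best alternative 0; Firm C gets 5, best alternative 4. No profitable deviation — NE.
(High, Mid, Premium): Firm A can switch to Mid (5 → 8). Not NE.
(High, High, High): Firm A can switch to Mid (1 → 9). Not NE.
(High, High, Premium): Firm A can switch to Mid (5 → 8). Not NE.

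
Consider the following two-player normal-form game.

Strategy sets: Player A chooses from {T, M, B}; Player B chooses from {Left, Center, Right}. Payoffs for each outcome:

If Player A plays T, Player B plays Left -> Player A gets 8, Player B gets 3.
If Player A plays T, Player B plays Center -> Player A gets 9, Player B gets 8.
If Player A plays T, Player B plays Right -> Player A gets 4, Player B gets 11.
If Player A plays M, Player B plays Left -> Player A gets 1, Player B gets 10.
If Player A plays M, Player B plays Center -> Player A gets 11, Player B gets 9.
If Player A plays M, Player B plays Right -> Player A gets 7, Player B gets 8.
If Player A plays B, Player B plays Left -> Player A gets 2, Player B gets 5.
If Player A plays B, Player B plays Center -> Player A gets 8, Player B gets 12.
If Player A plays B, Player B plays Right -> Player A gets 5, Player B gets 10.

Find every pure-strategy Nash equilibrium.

Check each profile: it is a Nash equilibrium iff no player can strictly gain by switching unilaterally.
(T, Left): Player B can switch to Center (3 → 8). Not NE.
(T, Center): Player A can switch to M (9 → 11). Not NE.
(T, Right): Player A can switch to M (4 → 7). Not NE.
(M, Left): Player A can switch to T (1 → 8). Not NE.
(M, Center): Player B can switch to Left (9 → 10). Not NE.
(M, Right): Player B can switch to Left (8 → 10). Not NE.
(The remaining 3 profiles each have a profitable deviation by the same check.)

There is no pure-strategy Nash equilibrium.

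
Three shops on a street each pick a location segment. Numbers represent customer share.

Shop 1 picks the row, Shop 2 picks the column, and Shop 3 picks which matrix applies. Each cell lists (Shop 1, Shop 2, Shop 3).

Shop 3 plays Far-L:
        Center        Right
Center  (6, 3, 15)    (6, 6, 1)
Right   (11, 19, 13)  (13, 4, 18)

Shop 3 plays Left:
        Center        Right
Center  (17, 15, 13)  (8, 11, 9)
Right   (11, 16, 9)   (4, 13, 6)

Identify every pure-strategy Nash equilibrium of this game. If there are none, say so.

Shop 1 against (Center, Far-L): payoffs 6, 11 → best response Right.
Shop 1 against (Center, Left): payoffs 17, 11 → best response Center.
Shop 1 against (Right, Far-L): payoffs 6, 13 → best response Right.
Shop 1 against (Right, Left): payoffs 8, 4 → best response Center.
Shop 2 against (Center, Far-L): payoffs 3, 6 → best response Right.
Shop 2 against (Center, Left): payoffs 15, 11 → best response Center.
Shop 2 against (Right, Far-L): payoffs 19, 4 → best response Center.
Shop 2 against (Right, Left): payoffs 16, 13 → best response Center.
Shop 3 against (Center, Center): payoffs 15, 13 → best response Far-L.
Shop 3 against (Center, Right): payoffs 1, 9 → best response Left.
Shop 3 against (Right, Center): payoffs 13, 9 → best response Far-L.
Shop 3 against (Right, Right): payoffs 18, 6 → best response Far-L.
Mutual best responses: (Right, Center, Far-L).

Pure NE: (Right, Center, Far-L)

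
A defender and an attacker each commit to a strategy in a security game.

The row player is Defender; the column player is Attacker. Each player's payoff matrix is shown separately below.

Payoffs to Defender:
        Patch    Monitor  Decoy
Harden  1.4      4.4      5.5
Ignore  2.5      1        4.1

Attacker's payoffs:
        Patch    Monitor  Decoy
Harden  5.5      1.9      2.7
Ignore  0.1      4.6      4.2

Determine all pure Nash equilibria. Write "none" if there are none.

No pure-strategy Nash equilibrium.

Check each profile: it is a Nash equilibrium iff no player can strictly gain by switching unilaterally.
(Harden, Patch): Defender can switch to Ignore (1.4 → 2.5). Not NE.
(Harden, Monitor): Attacker can switch to Patch (1.9 → 5.5). Not NE.
(Harden, Decoy): Attacker can switch to Patch (2.7 → 5.5). Not NE.
(Ignore, Patch): Attacker can switch to Monitor (0.1 → 4.6). Not NE.
(Ignore, Monitor): Defender can switch to Harden (1 → 4.4). Not NE.
(Ignore, Decoy): Defender can switch to Harden (4.1 → 5.5). Not NE.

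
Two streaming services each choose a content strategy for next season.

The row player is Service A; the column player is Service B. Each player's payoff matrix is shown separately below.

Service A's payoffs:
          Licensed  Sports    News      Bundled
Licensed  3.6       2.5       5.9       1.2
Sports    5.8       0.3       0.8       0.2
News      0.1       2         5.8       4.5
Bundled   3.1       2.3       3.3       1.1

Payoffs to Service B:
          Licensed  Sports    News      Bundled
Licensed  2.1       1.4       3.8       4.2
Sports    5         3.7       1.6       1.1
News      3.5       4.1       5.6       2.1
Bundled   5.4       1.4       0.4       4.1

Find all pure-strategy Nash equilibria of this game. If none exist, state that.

(Sports, Licensed)

Check each profile: it is a Nash equilibrium iff no player can strictly gain by switching unilaterally.
(Licensed, Licensed): Service A can switch to Sports (3.6 → 5.8). Not NE.
(Licensed, Sports): Service B can switch to Licensed (1.4 → 2.1). Not NE.
(Licensed, News): Service B can switch to Bundled (3.8 → 4.2). Not NE.
(Licensed, Bundled): Service A can switch to News (1.2 → 4.5). Not NE.
(Sports, Licensed): Service A gets 5.8, best alternative 3.6; Service B gets 5, best alternative 3.7. No profitable deviation — NE.
(Sports, Sports): Service A can switch to Licensed (0.3 → 2.5). Not NE.
(Sports, News): Service A can switch to Licensed (0.8 → 5.9). Not NE.
(The remaining 9 profiles each have a profitable deviation by the same check.)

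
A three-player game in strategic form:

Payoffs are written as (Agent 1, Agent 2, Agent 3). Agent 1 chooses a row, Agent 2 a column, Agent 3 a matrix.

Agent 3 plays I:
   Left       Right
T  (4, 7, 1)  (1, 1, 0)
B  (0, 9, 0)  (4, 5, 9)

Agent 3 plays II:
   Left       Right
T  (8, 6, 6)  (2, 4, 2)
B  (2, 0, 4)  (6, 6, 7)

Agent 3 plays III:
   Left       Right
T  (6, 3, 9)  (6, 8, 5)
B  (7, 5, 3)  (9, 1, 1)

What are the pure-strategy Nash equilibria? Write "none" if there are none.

(T, Left, I): Agent 3 can switch to II (1 → 6). Not NE.
(T, Left, II): Agent 3 can switch to III (6 → 9). Not NE.
(T, Left, III): Agent 1 can switch to B (6 → 7). Not NE.
(T, Right, I): Agent 1 can switch to B (1 → 4). Not NE.
(T, Right, II): Agent 1 can switch to B (2 → 6). Not NE.
(T, Right, III): Agent 1 can switch to B (6 → 9). Not NE.
(B, Left, I): Agent 1 can switch to T (0 → 4). Not NE.
(B, Left, II): Agent 1 can switch to T (2 → 8). Not NE.
(B, Left, III): Agent 3 can switch to II (3 → 4). Not NE.
(B, Right, I): Agent 2 can switch to Left (5 → 9). Not NE.
(The remaining 2 profiles each have a profitable deviation by the same check.)

This game has no pure Nash equilibrium.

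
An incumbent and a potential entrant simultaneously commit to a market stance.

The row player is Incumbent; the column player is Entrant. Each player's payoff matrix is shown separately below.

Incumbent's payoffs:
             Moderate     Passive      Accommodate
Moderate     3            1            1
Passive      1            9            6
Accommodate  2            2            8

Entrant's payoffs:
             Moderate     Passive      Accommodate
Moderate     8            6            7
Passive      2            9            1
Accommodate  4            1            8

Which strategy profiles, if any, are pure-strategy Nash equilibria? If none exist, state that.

Mark each player's best response to every combination of opponents' strategies; a profile where every player is best-responding is a pure Nash equilibrium.
Incumbent against Moderate: payoffs 3, 1, 2 → best response Moderate.
Incumbent against Passive: payoffs 1, 9, 2 → best response Passive.
Incumbent against Accommodate: payoffs 1, 6, 8 → best response Accommodate.
Entrant against Moderate: payoffs 8, 6, 7 → best response Moderate.
Entrant against Passive: payoffs 2, 9, 1 → best response Passive.
Entrant against Accommodate: payoffs 4, 1, 8 → best response Accommodate.
Mutual best responses: (Moderate, Moderate); (Passive, Passive); (Accommodate, Accommodate).

The pure Nash equilibria are (Moderate, Moderate) and (Passive, Passive) and (Accommodate, Accommodate).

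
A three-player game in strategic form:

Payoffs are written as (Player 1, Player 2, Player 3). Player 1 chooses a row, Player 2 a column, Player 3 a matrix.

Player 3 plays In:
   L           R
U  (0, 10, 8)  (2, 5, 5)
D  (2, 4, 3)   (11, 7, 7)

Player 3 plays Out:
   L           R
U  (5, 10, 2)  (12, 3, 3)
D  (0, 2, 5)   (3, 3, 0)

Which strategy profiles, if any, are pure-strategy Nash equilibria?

(D, R, In)

(U, L, In): Player 1 can switch to D (0 → 2). Not NE.
(U, L, Out): Player 3 can switch to In (2 → 8). Not NE.
(U, R, In): Player 1 can switch to D (2 → 11). Not NE.
(U, R, Out): Player 2 can switch to L (3 → 10). Not NE.
(D, L, In): Player 2 can switch to R (4 → 7). Not NE.
(D, L, Out): Player 1 can switch to U (0 → 5). Not NE.
(D, R, In): Player 1 gets 11, best alternative 2; Player 2 gets 7, best alternative 4; Player 3 gets 7, best alternative 0. No profitable deviation — NE.
(D, R, Out): Player 1 can switch to U (3 → 12). Not NE.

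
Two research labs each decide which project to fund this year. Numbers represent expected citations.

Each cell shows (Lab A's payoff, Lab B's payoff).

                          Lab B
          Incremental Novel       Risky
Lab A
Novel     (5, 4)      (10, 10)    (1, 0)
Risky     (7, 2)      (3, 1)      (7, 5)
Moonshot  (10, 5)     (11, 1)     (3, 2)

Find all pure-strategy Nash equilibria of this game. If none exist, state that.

Pure-strategy Nash equilibria: (Risky, Risky), (Moonshot, Incremental)

For each strategy profile, look for a profitable unilateral deviation.
(Novel, Incremental): Lab A can switch to Risky (5 → 7). Not NE.
(Novel, Novel): Lab A can switch to Moonshot (10 → 11). Not NE.
(Novel, Risky): Lab A can switch to Risky (1 → 7). Not NE.
(Risky, Incremental): Lab A can switch to Moonshot (7 → 10). Not NE.
(Risky, Novel): Lab A can switch to Novel (3 → 10). Not NE.
(Risky, Risky): Lab A gets 7, best alternative 3; Lab B gets 5, best alternative 2. No profitable deviation — NE.
(Moonshot, Incremental): Lab A gets 10, best alternative 7; Lab B gets 5, best alternative 2. No profitable deviation — NE.
(Moonshot, Novel): Lab B can switch to Incremental (1 → 5). Not NE.
(Moonshot, Risky): Lab A can switch to Risky (3 → 7). Not NE.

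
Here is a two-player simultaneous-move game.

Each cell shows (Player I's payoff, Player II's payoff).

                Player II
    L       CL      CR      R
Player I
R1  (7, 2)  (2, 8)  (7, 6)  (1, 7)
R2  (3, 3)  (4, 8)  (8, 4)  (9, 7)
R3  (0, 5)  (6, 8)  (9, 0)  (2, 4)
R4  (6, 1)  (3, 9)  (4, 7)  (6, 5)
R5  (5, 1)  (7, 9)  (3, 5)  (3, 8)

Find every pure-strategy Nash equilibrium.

For each strategy profile, look for a profitable unilateral deviation.
(R1, L): Player II can switch to CL (2 → 8). Not NE.
(R1, CL): Player I can switch to R2 (2 → 4). Not NE.
(R1, CR): Player I can switch to R2 (7 → 8). Not NE.
(R1, R): Player I can switch to R2 (1 → 9). Not NE.
(R2, L): Player I can switch to R1 (3 → 7). Not NE.
(R2, CL): Player I can switch to R3 (4 → 6). Not NE.
(R2, CR): Player I can switch to R3 (8 → 9). Not NE.
(R2, R): Player II can switch to CL (7 → 8). Not NE.
(R3, L): Player I can switch to R1 (0 → 7). Not NE.
(R3, CL): Player I can switch to R5 (6 → 7). Not NE.
(R5, CL): Player I gets 7, best alternative 6; Player II gets 9, best alternative 8. No profitable deviation — NE.
(The remaining 9 profiles each have a profitable deviation by the same check.)

(R5, CL)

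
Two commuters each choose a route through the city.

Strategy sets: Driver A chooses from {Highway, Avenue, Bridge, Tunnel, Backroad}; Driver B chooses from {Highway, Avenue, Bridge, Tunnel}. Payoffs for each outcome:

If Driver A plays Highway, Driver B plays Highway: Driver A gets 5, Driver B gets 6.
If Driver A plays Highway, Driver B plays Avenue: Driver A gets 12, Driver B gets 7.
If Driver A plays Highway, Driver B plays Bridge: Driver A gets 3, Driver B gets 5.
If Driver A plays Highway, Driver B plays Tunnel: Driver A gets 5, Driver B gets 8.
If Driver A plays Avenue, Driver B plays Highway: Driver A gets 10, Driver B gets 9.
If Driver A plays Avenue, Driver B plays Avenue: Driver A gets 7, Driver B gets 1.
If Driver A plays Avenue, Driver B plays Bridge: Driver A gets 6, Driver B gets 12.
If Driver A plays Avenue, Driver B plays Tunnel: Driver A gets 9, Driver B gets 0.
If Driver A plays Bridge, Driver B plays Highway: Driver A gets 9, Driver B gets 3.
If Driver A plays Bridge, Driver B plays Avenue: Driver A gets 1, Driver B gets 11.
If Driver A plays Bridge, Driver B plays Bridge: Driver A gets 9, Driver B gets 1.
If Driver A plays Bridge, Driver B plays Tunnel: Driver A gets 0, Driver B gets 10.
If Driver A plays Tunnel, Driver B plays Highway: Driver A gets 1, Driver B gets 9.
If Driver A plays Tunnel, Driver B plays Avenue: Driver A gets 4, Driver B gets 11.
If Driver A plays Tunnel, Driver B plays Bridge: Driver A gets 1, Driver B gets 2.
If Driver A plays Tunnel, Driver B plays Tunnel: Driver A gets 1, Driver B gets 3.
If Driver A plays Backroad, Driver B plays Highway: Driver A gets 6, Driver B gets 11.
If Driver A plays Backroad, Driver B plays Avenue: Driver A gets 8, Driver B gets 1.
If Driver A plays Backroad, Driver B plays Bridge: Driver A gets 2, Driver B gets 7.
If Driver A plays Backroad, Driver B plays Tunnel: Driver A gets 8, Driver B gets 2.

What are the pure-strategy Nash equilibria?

(Highway, Highway): Driver A can switch to Avenue (5 → 10). Not NE.
(Highway, Avenue): Driver B can switch to Tunnel (7 → 8). Not NE.
(Highway, Bridge): Driver A can switch to Avenue (3 → 6). Not NE.
(Highway, Tunnel): Driver A can switch to Avenue (5 → 9). Not NE.
(Avenue, Highway): Driver B can switch to Bridge (9 → 12). Not NE.
(Avenue, Avenue): Driver A can switch to Highway (7 → 12). Not NE.
(Avenue, Bridge): Driver A can switch to Bridge (6 → 9). Not NE.
(Avenue, Tunnel): Driver B can switch to Highway (0 → 9). Not NE.
(Bridge, Highway): Driver A can switch to Avenue (9 → 10). Not NE.
(Bridge, Avenue): Driver A can switch to Highway (1 → 12). Not NE.
(The remaining 10 profiles each have a profitable deviation by the same check.)

This game has no pure Nash equilibrium.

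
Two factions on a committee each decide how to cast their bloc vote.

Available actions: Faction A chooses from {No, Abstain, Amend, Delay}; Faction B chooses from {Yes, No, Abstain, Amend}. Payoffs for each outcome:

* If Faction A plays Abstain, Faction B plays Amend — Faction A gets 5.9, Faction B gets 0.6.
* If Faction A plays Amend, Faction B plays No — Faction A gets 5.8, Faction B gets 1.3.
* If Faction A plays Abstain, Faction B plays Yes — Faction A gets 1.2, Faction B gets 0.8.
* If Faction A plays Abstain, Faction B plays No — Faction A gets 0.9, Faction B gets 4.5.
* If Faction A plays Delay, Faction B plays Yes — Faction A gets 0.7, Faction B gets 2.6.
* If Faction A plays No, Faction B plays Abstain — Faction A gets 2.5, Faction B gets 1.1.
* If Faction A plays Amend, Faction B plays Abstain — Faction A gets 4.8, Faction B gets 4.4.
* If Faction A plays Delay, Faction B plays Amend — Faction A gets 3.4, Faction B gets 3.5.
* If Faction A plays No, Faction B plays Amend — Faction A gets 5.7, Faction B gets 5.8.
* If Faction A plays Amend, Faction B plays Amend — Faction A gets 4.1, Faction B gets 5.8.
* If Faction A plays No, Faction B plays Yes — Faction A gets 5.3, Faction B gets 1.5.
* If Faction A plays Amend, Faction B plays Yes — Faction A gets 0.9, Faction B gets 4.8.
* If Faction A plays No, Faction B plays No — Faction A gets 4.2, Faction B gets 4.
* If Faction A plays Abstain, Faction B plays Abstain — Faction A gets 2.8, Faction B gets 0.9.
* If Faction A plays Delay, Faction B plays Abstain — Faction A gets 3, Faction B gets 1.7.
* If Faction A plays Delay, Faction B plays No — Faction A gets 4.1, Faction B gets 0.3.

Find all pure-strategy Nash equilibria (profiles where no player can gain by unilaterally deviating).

Faction A against Yes: payoffs 5.3, 1.2, 0.9, 0.7 → best response No.
Faction A against No: payoffs 4.2, 0.9, 5.8, 4.1 → best response Amend.
Faction A against Abstain: payoffs 2.5, 2.8, 4.8, 3 → best response Amend.
Faction A against Amend: payoffs 5.7, 5.9, 4.1, 3.4 → best response Abstain.
Faction B against No: payoffs 1.5, 4, 1.1, 5.8 → best response Amend.
Faction B against Abstain: payoffs 0.8, 4.5, 0.9, 0.6 → best response No.
Faction B against Amend: payoffs 4.8, 1.3, 4.4, 5.8 → best response Amend.
Faction B against Delay: payoffs 2.6, 0.3, 1.7, 3.5 → best response Amend.
No profile is a mutual best response for all players.

none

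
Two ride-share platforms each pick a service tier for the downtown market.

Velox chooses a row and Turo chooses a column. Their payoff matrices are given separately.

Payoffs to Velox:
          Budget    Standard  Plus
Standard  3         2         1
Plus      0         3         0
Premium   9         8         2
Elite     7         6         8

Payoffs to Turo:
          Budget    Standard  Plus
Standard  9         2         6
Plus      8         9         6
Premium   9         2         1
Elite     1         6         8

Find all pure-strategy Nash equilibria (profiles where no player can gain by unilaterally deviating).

The pure Nash equilibria are (Premium, Budget), (Elite, Plus).

Check each profile: it is a Nash equilibrium iff no player can strictly gain by switching unilaterally.
(Standard, Budget): Velox can switch to Premium (3 → 9). Not NE.
(Standard, Standard): Velox can switch to Plus (2 → 3). Not NE.
(Standard, Plus): Velox can switch to Premium (1 → 2). Not NE.
(Plus, Budget): Velox can switch to Standard (0 → 3). Not NE.
(Plus, Standard): Velox can switch to Premium (3 → 8). Not NE.
(Plus, Plus): Velox can switch to Standard (0 → 1). Not NE.
(Premium, Budget): Velox gets 9, best alternative 7; Turo gets 9, best alternative 2. No profitable deviation — NE.
(Elite, Plus): Velox gets 8, best alternative 2; Turo gets 8, best alternative 6. No profitable deviation — NE.
(The remaining 4 profiles each have a profitable deviation by the same check.)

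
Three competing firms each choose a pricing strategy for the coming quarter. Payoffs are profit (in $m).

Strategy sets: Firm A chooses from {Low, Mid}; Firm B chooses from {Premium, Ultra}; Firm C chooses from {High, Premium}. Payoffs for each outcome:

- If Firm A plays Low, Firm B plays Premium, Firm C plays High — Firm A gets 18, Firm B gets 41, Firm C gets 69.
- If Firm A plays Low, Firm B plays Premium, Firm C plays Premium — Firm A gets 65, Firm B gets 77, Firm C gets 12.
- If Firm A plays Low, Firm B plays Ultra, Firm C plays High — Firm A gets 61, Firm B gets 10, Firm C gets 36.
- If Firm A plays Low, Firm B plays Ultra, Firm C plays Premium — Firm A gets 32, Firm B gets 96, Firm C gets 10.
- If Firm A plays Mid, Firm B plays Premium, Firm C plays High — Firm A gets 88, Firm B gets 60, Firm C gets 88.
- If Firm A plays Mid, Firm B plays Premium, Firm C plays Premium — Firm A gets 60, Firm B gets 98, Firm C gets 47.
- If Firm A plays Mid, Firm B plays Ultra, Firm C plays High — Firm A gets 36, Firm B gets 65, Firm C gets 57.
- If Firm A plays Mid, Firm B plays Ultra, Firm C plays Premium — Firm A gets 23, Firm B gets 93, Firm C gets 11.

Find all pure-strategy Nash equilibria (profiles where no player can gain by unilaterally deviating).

For each player, find the best response to each opponent profile; mutual best responses are the pure NE.
Firm A against (Premium, High): payoffs 18, 88 → best response Mid.
Firm A against (Premium, Premium): payoffs 65, 60 → best response Low.
Firm A against (Ultra, High): payoffs 61, 36 → best response Low.
Firm A against (Ultra, Premium): payoffs 32, 23 → best response Low.
Firm B against (Low, High): payoffs 41, 10 → best response Premium.
Firm B against (Low, Premium): payoffs 77, 96 → best response Ultra.
Firm B against (Mid, High): payoffs 60, 65 → best response Ultra.
Firm B against (Mid, Premium): payoffs 98, 93 → best response Premium.
Firm C against (Low, Premium): payoffs 69, 12 → best response High.
Firm C against (Low, Ultra): payoffs 36, 10 → best response High.
Firm C against (Mid, Premium): payoffs 88, 47 → best response High.
Firm C against (Mid, Ultra): payoffs 57, 11 → best response High.
No profile is a mutual best response for all players.

No pure-strategy Nash equilibrium.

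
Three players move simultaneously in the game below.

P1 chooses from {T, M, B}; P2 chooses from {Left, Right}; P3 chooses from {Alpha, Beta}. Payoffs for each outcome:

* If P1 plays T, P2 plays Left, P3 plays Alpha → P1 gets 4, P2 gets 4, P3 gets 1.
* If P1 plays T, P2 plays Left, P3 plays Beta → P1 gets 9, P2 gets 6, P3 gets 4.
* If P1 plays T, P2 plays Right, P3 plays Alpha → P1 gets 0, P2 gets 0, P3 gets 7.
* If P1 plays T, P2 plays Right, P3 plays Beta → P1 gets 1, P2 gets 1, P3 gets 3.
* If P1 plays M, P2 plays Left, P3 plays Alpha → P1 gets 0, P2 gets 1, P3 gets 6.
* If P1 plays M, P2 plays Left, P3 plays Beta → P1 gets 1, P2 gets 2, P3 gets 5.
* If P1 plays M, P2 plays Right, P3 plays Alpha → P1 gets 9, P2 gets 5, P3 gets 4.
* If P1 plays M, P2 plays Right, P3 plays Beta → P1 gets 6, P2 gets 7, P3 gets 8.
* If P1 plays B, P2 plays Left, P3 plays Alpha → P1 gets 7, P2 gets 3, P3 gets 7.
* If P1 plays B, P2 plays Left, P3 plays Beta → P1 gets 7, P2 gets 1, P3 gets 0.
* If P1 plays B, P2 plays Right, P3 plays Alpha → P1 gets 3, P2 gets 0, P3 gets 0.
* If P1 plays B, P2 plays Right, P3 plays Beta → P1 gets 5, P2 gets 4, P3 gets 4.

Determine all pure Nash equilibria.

(T, Left, Beta), (M, Right, Beta), (B, Left, Alpha)

For each strategy profile, look for a profitable unilateral deviation.
(T, Left, Alpha): P1 can switch to B (4 → 7). Not NE.
(T, Left, Beta): P1 gets 9, best alternative 7; P2 gets 6, best alternative 1; P3 gets 4, best alternative 1. No profitable deviation — NE.
(T, Right, Alpha): P1 can switch to M (0 → 9). Not NE.
(T, Right, Beta): P1 can switch to M (1 → 6). Not NE.
(M, Left, Alpha): P1 can switch to T (0 → 4). Not NE.
(M, Left, Beta): P1 can switch to T (1 → 9). Not NE.
(M, Right, Alpha): P3 can switch to Beta (4 → 8). Not NE.
(M, Right, Beta): P1 gets 6, best alternative 5; P2 gets 7, best alternative 2; P3 gets 8, best alternative 4. No profitable deviation — NE.
(B, Left, Alpha): P1 gets 7, best alternative 4; P2 gets 3, best alternative 0; P3 gets 7, best alternative 0. No profitable deviation — NE.
(B, Left, Beta): P1 can switch to T (7 → 9). Not NE.
(B, Right, Alpha): P1 can switch to M (3 → 9). Not NE.
(B, Right, Beta): P1 can switch to M (5 → 6). Not NE.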